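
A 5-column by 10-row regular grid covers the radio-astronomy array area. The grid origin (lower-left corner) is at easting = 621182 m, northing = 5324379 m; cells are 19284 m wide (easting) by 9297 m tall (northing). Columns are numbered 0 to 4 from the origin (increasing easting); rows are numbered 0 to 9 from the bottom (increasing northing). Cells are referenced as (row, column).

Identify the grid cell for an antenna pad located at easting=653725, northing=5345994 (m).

(2, 1)

Column index: ⌊(653725 − 621182) / 19284⌋ = ⌊1.688⌋ = 1
Row offset from origin: ⌊(5345994 − 5324379) / 9297⌋ = ⌊2.325⌋ = 2 → row 2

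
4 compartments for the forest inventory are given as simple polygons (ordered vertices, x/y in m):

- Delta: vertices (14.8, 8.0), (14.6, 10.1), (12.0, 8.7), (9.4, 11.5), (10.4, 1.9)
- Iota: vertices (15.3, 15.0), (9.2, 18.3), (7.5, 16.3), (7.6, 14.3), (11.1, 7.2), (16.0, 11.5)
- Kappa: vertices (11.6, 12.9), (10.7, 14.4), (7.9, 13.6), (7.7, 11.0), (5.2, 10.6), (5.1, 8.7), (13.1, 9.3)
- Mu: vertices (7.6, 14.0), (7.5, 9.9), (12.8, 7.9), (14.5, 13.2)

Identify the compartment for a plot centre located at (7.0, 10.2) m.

Kappa

Cast a ray rightward from (7.0, 10.2). For each polygon, the edges (by vertex number in listed order) whose endpoints lie on opposite sides of y = 10.2, where each meets that height, and whether that is right or left of the point:
Delta: 3–4 at x≈10.61 (right), 4–5 at x≈9.54 (right) → 2 crossings.
Iota: 4–5 at x≈9.62 (right), 5–6 at x≈14.52 (right) → 2 crossings.
Kappa: 5–6 at x≈5.18 (left), 7–1 at x≈12.72 (right) → 1 crossing.
Mu: 1–2 at x≈7.51 (right), 3–4 at x≈13.54 (right) → 2 crossings.
Only Kappa has an odd count, so the point is inside Kappa.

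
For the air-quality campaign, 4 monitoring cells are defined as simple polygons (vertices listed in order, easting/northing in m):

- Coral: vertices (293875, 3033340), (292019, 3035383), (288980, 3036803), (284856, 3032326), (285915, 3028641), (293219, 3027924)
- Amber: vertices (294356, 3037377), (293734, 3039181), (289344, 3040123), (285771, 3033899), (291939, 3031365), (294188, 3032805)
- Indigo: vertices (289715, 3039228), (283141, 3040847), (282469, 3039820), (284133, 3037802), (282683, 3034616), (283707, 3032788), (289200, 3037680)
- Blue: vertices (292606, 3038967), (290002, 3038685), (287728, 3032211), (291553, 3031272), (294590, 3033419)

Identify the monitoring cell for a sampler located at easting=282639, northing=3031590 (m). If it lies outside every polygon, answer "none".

Cast a ray rightward from (282639, 3031590). For each polygon, the edges (by vertex number in listed order) whose endpoints lie on opposite sides of northing = 3031590, where each meets that height, and whether that is right or left of the point:
Coral: 4–5 at easting≈285067.5 (right), 6–1 at easting≈293663.0 (right) → 2 crossings.
Amber: 4–5 at easting≈291391.3 (right), 5–6 at easting≈292290.4 (right) → 2 crossings.
Indigo: no edge straddles that height → 0 crossings.
Blue: 3–4 at easting≈290257.6 (right), 4–5 at easting≈292002.8 (right) → 2 crossings.
All counts are even, so the point lies outside every listed polygon.

none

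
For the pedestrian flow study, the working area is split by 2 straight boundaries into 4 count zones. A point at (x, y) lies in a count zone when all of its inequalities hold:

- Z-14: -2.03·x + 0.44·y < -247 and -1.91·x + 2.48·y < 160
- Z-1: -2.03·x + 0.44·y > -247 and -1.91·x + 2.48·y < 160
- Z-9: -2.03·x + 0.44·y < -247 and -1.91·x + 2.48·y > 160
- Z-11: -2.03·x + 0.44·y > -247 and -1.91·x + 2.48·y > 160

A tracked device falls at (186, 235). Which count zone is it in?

Z-9

-2.03·186 + 0.44·235 = -274.180, which is < -247
-1.91·186 + 2.48·235 = 227.540, which is > 160
This sign pattern matches Z-9.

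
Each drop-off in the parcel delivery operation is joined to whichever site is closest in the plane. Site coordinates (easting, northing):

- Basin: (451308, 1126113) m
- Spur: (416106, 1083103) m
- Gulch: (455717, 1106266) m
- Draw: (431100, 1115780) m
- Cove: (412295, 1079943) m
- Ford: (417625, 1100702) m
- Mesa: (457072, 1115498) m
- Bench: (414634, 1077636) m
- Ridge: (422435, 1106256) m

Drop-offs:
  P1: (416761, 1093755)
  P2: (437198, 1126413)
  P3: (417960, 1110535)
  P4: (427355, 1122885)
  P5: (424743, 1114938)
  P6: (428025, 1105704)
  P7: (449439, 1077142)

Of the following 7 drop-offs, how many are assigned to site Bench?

P1 → Ford
P2 → Draw
P3 → Ridge
P4 → Draw
P5 → Draw
P6 → Ridge
P7 → Gulch
0 of the 7 go to Bench.

0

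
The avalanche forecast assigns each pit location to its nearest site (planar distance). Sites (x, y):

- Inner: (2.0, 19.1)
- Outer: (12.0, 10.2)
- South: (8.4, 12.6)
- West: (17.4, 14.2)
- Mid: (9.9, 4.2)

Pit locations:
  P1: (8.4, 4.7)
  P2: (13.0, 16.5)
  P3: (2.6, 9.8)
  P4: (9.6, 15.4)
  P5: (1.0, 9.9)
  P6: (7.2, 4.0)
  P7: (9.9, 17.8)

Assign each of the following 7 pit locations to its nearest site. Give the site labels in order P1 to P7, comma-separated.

P1 → Mid (d²=2.50)
P2 → West (d²=24.65)
P3 → South (d²=41.48)
P4 → South (d²=9.28)
P5 → South (d²=62.05)
P6 → Mid (d²=7.33)
P7 → South (d²=29.29)

Mid, West, South, South, South, Mid, South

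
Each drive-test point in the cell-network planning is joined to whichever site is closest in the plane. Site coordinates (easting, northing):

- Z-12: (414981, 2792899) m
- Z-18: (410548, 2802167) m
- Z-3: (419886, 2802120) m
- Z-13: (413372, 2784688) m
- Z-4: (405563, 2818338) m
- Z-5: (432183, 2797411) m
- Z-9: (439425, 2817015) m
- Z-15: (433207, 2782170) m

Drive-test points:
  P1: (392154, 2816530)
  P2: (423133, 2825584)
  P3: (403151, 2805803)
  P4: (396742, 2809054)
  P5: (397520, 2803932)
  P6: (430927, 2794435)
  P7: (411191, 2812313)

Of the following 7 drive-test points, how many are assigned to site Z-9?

P1 → Z-4
P2 → Z-9
P3 → Z-18
P4 → Z-4
P5 → Z-18
P6 → Z-5
P7 → Z-4
1 of the 7 goes to Z-9.

1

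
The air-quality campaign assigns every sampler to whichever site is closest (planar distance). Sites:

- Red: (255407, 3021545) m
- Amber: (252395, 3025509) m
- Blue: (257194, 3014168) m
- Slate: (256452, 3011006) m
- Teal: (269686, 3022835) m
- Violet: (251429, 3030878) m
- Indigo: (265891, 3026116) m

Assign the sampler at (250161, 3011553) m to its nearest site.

Squared distances to each site:
Red: 127360580.000; Amber: 199760692.000; Blue: 56301314.000; Slate: 39875890.000; Teal: 508509149.000; Violet: 375063449.000; Indigo: 459513869.000.
Minimum at Slate.

Slate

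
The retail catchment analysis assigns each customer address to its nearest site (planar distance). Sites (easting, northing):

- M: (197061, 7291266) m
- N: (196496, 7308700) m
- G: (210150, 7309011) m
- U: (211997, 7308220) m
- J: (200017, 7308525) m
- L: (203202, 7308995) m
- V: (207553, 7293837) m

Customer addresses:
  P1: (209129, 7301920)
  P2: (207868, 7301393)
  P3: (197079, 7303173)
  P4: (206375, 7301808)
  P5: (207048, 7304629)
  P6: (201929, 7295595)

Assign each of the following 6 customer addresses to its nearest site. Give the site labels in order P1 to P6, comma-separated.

U, V, N, L, G, V

P1 → U (d²=47915424.00)
P2 → V (d²=57192361.00)
P3 → N (d²=30887618.00)
P4 → L (d²=61720898.00)
P5 → G (d²=28824328.00)
P6 → V (d²=34719940.00)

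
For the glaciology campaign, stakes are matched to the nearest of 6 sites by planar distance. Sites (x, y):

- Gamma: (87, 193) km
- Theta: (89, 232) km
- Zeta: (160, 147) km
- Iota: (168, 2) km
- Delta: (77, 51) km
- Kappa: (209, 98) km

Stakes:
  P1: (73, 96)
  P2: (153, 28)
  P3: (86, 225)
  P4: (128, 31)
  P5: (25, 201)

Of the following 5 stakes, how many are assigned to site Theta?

P1 → Delta
P2 → Iota
P3 → Theta
P4 → Iota
P5 → Gamma
1 of the 5 goes to Theta.

1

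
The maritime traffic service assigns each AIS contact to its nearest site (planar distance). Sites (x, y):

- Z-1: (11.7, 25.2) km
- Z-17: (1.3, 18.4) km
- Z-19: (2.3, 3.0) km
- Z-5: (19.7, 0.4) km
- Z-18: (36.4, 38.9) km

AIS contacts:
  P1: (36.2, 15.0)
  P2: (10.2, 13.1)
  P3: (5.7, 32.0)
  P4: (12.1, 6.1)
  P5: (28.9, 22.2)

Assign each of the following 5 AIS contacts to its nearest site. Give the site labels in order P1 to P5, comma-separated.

Z-5, Z-17, Z-1, Z-5, Z-1

P1 → Z-5 (d²=485.41)
P2 → Z-17 (d²=107.30)
P3 → Z-1 (d²=82.24)
P4 → Z-5 (d²=90.25)
P5 → Z-1 (d²=304.84)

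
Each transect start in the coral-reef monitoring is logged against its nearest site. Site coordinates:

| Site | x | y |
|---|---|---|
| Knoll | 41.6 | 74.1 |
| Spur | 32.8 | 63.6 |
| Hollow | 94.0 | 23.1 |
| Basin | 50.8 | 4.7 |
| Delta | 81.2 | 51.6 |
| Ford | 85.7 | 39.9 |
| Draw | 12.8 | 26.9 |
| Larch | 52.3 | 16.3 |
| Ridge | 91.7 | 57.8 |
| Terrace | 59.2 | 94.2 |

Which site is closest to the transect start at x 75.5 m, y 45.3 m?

Squared distances to each site:
Knoll: 1978.650; Spur: 2158.180; Hollow: 835.090; Basin: 2258.450; Delta: 72.180; Ford: 133.200; Draw: 4269.850; Larch: 1379.240; Ridge: 418.690; Terrace: 2656.900.
Minimum at Delta.

Delta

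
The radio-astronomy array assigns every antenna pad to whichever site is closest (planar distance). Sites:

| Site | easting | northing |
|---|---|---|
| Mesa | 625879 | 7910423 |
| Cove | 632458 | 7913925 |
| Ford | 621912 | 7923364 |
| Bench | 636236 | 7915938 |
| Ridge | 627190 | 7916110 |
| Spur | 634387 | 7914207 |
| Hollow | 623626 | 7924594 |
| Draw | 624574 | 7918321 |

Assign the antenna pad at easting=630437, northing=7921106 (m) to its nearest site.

Squared distances to each site:
Mesa: 134901853.000; Cove: 55651202.000; Ford: 77774189.000; Bench: 60336625.000; Ridge: 35503025.000; Spur: 63198701.000; Hollow: 58555865.000; Draw: 42130994.000.
Minimum at Ridge.

Ridge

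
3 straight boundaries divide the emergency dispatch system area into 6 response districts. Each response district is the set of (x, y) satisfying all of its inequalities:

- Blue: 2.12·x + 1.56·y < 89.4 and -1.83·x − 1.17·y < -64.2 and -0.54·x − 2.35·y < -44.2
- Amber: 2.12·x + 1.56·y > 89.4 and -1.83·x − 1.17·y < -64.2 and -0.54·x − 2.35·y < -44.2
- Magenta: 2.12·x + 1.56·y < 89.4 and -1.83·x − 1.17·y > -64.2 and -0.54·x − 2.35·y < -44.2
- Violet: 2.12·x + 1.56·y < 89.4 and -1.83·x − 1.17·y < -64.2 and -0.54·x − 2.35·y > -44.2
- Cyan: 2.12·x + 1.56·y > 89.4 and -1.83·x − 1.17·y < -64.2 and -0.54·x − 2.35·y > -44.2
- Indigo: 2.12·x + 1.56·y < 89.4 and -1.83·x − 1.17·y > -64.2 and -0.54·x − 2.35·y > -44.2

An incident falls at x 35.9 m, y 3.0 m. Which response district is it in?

Violet

2.12·35.9 + 1.56·3.0 = 80.788, which is < 89.4
-1.83·35.9 − 1.17·3.0 = -69.207, which is < -64.2
-0.54·35.9 − 2.35·3.0 = -26.436, which is > -44.2
This sign pattern matches Violet.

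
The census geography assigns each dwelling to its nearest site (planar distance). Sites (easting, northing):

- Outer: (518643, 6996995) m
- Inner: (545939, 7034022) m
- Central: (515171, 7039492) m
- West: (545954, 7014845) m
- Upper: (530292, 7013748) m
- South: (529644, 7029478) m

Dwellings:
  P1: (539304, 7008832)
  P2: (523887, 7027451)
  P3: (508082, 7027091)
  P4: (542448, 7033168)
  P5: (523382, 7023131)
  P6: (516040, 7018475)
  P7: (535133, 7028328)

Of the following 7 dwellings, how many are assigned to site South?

3

P1 → West
P2 → South
P3 → Central
P4 → Inner
P5 → South
P6 → Upper
P7 → South
3 of the 7 go to South.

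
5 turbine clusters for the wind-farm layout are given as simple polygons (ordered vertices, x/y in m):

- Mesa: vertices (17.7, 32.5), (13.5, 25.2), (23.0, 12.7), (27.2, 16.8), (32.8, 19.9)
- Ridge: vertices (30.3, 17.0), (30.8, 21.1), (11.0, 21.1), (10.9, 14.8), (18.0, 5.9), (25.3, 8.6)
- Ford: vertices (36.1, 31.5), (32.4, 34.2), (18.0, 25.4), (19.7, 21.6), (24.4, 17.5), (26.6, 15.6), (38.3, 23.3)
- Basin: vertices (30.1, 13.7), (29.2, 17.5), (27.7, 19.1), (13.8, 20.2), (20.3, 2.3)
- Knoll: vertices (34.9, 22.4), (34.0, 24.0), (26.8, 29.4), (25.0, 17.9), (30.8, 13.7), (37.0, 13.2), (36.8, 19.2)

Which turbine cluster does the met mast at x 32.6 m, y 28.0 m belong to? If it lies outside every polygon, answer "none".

Cast a ray rightward from (32.6, 28.0). For each polygon, the edges (by vertex number in listed order) whose endpoints lie on opposite sides of y = 28.0, where each meets that height, and whether that is right or left of the point:
Mesa: 1–2 at x≈15.11 (left), 5–1 at x≈23.09 (left) → 0 crossings.
Ridge: no edge straddles that height → 0 crossings.
Ford: 2–3 at x≈22.25 (left), 7–1 at x≈37.04 (right) → 1 crossing.
Basin: no edge straddles that height → 0 crossings.
Knoll: 2–3 at x≈28.67 (left), 3–4 at x≈26.58 (left) → 0 crossings.
Only Ford has an odd count, so the point is inside Ford.

Ford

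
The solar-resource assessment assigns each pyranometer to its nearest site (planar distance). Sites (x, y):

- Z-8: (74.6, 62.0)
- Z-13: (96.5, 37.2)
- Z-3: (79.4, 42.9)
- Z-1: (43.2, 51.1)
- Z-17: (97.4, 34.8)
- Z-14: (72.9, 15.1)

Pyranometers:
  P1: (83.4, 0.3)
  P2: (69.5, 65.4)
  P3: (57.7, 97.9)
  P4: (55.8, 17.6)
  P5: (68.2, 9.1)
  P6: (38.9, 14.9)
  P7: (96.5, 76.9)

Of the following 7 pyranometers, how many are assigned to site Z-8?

3

P1 → Z-14
P2 → Z-8
P3 → Z-8
P4 → Z-14
P5 → Z-14
P6 → Z-14
P7 → Z-8
3 of the 7 go to Z-8.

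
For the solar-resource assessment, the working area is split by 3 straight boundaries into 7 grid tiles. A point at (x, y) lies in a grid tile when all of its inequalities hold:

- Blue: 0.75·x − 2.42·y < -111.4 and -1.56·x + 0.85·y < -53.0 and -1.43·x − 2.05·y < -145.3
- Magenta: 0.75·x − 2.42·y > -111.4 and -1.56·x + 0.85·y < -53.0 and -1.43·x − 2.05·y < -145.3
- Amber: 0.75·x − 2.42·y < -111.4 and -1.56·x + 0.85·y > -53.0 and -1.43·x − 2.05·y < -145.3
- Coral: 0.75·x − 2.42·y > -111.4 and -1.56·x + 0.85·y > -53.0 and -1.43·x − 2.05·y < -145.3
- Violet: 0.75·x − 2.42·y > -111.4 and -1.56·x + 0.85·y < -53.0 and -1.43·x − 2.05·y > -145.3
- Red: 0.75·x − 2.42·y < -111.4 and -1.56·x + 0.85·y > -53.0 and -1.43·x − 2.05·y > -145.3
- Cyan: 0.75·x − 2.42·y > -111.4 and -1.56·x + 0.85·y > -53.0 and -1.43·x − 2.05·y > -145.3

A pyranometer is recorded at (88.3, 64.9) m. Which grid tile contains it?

0.75·88.3 − 2.42·64.9 = -90.833, which is > -111.4
-1.56·88.3 + 0.85·64.9 = -82.583, which is < -53.0
-1.43·88.3 − 2.05·64.9 = -259.314, which is < -145.3
This sign pattern matches Magenta.

Magenta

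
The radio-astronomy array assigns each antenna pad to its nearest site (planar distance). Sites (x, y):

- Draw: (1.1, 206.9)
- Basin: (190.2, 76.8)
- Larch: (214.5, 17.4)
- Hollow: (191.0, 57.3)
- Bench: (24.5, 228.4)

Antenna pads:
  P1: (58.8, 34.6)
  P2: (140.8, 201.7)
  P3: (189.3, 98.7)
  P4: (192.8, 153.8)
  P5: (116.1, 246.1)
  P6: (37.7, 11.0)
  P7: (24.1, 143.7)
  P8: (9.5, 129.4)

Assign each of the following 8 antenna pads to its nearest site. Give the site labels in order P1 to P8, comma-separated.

P1 → Hollow (d²=17992.13)
P2 → Bench (d²=14238.58)
P3 → Basin (d²=480.42)
P4 → Basin (d²=5935.76)
P5 → Bench (d²=8703.85)
P6 → Hollow (d²=25644.58)
P7 → Draw (d²=4523.24)
P8 → Draw (d²=6076.81)

Hollow, Bench, Basin, Basin, Bench, Hollow, Draw, Draw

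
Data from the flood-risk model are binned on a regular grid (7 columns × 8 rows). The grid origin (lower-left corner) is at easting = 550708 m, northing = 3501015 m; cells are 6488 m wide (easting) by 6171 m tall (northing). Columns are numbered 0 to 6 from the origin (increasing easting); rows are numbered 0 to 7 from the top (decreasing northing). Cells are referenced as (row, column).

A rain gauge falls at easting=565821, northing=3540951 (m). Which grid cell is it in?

Column index: ⌊(565821 − 550708) / 6488⌋ = ⌊2.329⌋ = 2
Row offset from origin: ⌊(3540951 − 3501015) / 6171⌋ = ⌊6.472⌋ = 6 → row 1 (counted from top)

(1, 2)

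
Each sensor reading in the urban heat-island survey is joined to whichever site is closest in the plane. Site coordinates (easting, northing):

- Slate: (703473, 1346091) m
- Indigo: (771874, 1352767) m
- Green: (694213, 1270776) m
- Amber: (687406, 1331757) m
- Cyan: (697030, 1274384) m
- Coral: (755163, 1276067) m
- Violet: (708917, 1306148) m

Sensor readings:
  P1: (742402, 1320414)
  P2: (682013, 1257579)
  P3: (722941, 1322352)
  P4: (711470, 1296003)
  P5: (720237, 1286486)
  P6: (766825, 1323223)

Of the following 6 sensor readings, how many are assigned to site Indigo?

P1 → Violet
P2 → Green
P3 → Violet
P4 → Violet
P5 → Violet
P6 → Indigo
1 of the 6 goes to Indigo.

1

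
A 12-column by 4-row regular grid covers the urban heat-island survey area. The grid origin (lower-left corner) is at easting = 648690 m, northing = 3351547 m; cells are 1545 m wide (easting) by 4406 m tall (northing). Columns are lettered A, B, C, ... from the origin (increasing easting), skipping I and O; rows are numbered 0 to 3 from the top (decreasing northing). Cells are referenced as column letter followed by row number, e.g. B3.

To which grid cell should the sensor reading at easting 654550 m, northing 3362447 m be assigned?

D1

Column index: ⌊(654550 − 648690) / 1545⌋ = ⌊3.793⌋ = 3 → column D
Row offset from origin: ⌊(3362447 − 3351547) / 4406⌋ = ⌊2.474⌋ = 2 → row 1 (counted from top)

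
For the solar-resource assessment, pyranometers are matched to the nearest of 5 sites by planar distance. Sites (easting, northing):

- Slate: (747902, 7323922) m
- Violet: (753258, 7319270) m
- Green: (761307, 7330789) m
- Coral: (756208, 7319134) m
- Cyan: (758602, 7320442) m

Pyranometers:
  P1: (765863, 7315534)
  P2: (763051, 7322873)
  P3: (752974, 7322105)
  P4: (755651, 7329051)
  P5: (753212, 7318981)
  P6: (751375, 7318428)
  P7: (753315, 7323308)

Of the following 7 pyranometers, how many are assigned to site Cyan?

2

P1 → Cyan
P2 → Cyan
P3 → Violet
P4 → Green
P5 → Violet
P6 → Violet
P7 → Violet
2 of the 7 go to Cyan.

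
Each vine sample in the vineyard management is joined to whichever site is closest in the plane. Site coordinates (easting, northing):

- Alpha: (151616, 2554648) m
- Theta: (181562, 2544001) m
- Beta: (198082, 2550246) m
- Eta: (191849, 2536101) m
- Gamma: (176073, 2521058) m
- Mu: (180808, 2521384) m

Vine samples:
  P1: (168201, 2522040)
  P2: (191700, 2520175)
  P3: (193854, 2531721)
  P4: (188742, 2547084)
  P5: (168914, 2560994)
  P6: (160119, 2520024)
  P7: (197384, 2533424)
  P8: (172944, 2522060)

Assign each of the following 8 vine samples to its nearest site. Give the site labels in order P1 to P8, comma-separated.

P1 → Gamma (d²=62932708.00)
P2 → Mu (d²=120097345.00)
P3 → Eta (d²=23204425.00)
P4 → Theta (d²=61057289.00)
P5 → Alpha (d²=339492520.00)
P6 → Gamma (d²=255599272.00)
P7 → Eta (d²=37802554.00)
P8 → Gamma (d²=10794645.00)

Gamma, Mu, Eta, Theta, Alpha, Gamma, Eta, Gamma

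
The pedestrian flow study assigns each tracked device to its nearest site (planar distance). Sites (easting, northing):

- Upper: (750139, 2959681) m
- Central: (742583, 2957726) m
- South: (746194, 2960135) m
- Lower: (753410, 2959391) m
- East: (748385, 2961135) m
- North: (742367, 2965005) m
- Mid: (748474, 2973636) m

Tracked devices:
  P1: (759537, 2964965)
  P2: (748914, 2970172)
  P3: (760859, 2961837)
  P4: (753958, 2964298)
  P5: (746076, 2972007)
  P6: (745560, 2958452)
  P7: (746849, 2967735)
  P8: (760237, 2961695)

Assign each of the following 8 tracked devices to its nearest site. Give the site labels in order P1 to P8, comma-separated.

P1 → Lower (d²=68609605.00)
P2 → Mid (d²=12192896.00)
P3 → Lower (d²=61470517.00)
P4 → Lower (d²=24378953.00)
P5 → Mid (d²=8404045.00)
P6 → South (d²=3234445.00)
P7 → North (d²=27541224.00)
P8 → Lower (d²=51916345.00)

Lower, Mid, Lower, Lower, Mid, South, North, Lower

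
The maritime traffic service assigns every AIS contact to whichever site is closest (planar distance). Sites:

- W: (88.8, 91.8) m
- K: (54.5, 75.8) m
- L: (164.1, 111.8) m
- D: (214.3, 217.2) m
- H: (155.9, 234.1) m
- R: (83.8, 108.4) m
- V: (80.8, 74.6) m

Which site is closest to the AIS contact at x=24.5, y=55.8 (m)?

Squared distances to each site:
W: 5430.490; K: 1300.000; L: 22624.160; D: 62074.000; H: 49056.850; R: 6283.250; V: 3523.130.
Minimum at K.

K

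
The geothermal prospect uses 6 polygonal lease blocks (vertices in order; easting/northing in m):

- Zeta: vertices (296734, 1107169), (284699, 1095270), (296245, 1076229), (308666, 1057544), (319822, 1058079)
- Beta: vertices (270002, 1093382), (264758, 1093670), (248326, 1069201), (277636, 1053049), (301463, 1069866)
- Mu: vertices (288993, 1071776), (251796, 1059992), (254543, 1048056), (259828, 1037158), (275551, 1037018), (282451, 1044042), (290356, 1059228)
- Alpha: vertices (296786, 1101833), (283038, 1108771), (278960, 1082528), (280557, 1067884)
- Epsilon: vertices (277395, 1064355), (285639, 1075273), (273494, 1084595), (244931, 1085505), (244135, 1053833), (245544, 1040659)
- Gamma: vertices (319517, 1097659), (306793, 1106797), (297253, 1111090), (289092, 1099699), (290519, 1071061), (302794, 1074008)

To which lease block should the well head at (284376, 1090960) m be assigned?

Cast a ray rightward from (284376, 1090960). For each polygon, the edges (by vertex number in listed order) whose endpoints lie on opposite sides of northing = 1090960, where each meets that height, and whether that is right or left of the point:
Zeta: 2–3 at easting≈287312.5 (right), 5–1 at easting≈304357.4 (right) → 2 crossings.
Beta: 2–3 at easting≈262938.1 (left), 5–1 at easting≈273242.3 (left) → 0 crossings.
Mu: no edge straddles that height → 0 crossings.
Alpha: 2–3 at easting≈280270.3 (left), 4–1 at easting≈291588.3 (right) → 1 crossing.
Epsilon: no edge straddles that height → 0 crossings.
Gamma: 4–5 at easting≈289527.5 (right), 6–1 at easting≈314780.3 (right) → 2 crossings.
Only Alpha has an odd count, so the point is inside Alpha.

Alpha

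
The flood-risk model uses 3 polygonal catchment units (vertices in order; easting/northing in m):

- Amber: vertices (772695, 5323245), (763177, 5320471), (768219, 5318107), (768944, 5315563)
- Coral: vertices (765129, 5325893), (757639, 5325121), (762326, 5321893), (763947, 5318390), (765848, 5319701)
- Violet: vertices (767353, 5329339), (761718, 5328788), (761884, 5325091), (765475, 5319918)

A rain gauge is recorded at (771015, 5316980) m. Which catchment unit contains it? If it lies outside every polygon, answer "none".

none

Cast a ray rightward from (771015, 5316980). For each polygon, the edges (by vertex number in listed order) whose endpoints lie on opposite sides of northing = 5316980, where each meets that height, and whether that is right or left of the point:
Amber: 3–4 at easting≈768540.2 (left), 4–1 at easting≈769635.9 (left) → 0 crossings.
Coral: no edge straddles that height → 0 crossings.
Violet: no edge straddles that height → 0 crossings.
All counts are even, so the point lies outside every listed polygon.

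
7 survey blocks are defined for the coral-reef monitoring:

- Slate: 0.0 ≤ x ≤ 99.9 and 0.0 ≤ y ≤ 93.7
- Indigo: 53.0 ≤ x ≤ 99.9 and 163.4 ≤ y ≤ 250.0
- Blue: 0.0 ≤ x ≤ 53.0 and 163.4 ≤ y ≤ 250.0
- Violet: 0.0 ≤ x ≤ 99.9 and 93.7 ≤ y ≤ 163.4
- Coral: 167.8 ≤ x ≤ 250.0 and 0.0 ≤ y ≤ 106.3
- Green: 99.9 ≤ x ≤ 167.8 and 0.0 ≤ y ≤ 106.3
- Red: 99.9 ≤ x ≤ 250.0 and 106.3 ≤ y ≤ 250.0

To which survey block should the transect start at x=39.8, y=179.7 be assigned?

Blue

The point has x = 39.8 and y = 179.7.
Only Blue satisfies 0.0 ≤ x ≤ 53.0 and 163.4 ≤ y ≤ 250.0.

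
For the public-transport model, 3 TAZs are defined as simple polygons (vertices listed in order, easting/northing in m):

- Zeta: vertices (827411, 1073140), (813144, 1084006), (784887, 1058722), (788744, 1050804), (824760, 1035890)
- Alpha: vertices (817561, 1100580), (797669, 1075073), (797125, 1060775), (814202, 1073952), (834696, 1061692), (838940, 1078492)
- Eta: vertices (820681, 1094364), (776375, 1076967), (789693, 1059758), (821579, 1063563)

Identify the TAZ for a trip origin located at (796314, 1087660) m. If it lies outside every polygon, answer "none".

none

Cast a ray rightward from (796314, 1087660). For each polygon, the edges (by vertex number in listed order) whose endpoints lie on opposite sides of northing = 1087660, where each meets that height, and whether that is right or left of the point:
Zeta: no edge straddles that height → 0 crossings.
Alpha: 1–2 at easting≈807485.2 (right), 6–1 at easting≈830066.3 (right) → 2 crossings.
Eta: 1–2 at easting≈803607.5 (right), 4–1 at easting≈820876.5 (right) → 2 crossings.
All counts are even, so the point lies outside every listed polygon.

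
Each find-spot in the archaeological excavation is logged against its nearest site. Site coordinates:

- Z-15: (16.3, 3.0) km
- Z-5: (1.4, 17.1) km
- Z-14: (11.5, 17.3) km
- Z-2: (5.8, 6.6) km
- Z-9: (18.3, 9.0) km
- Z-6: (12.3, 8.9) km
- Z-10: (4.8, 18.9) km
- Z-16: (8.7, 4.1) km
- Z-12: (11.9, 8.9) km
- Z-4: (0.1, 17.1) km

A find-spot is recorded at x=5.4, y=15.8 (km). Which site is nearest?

Z-10

Squared distances to each site:
Z-15: 282.650; Z-5: 17.690; Z-14: 39.460; Z-2: 84.800; Z-9: 212.650; Z-6: 95.220; Z-10: 9.970; Z-16: 147.780; Z-12: 89.860; Z-4: 29.780.
Minimum at Z-10.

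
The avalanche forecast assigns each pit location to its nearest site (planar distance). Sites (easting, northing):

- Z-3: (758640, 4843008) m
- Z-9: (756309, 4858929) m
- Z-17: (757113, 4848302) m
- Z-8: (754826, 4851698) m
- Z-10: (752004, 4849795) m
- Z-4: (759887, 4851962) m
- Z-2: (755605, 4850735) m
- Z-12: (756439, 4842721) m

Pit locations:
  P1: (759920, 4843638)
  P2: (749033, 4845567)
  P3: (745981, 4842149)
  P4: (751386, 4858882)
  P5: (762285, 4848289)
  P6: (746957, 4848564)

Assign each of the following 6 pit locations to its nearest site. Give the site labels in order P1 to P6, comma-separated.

Z-3, Z-10, Z-10, Z-9, Z-4, Z-10

P1 → Z-3 (d²=2035300.00)
P2 → Z-10 (d²=26702825.00)
P3 → Z-10 (d²=94737845.00)
P4 → Z-9 (d²=24238138.00)
P5 → Z-4 (d²=19241333.00)
P6 → Z-10 (d²=26987570.00)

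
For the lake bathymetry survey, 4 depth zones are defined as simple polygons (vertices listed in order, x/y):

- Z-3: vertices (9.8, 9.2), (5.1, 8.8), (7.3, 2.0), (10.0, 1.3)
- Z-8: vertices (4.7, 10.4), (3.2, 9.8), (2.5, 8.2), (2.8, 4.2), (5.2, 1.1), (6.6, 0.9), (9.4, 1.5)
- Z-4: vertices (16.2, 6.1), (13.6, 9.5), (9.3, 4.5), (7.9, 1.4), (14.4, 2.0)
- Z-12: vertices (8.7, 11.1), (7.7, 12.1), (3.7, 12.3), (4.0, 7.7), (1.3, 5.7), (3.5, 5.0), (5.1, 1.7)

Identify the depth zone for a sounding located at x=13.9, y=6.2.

Cast a ray rightward from (13.9, 6.2). For each polygon, the edges (by vertex number in listed order) whose endpoints lie on opposite sides of y = 6.2, where each meets that height, and whether that is right or left of the point:
Z-3: 2–3 at x≈5.94 (left), 4–1 at x≈9.88 (left) → 0 crossings.
Z-8: 3–4 at x≈2.65 (left), 7–1 at x≈6.92 (left) → 0 crossings.
Z-4: 1–2 at x≈16.12 (right), 2–3 at x≈10.76 (left) → 1 crossing.
Z-12: 4–5 at x≈1.97 (left), 7–1 at x≈6.82 (left) → 0 crossings.
Only Z-4 has an odd count, so the point is inside Z-4.

Z-4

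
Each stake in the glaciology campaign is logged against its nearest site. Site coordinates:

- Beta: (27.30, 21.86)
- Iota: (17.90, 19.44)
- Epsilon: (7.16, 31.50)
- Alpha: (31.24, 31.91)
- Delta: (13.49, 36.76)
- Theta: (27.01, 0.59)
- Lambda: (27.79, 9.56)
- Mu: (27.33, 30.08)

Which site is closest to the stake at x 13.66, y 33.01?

Delta

Squared distances to each site:
Beta: 310.372; Iota: 202.122; Epsilon: 44.530; Alpha: 310.266; Delta: 14.091; Theta: 1229.279; Lambda: 749.559; Mu: 195.454.
Minimum at Delta.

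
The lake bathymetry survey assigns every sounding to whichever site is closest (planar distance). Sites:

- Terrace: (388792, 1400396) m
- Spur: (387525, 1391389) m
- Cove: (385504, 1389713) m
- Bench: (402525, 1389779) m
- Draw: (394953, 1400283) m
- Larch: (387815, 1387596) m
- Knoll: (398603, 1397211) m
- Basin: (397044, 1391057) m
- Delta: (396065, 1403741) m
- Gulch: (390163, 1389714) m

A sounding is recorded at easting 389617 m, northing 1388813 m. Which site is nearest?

Squared distances to each site:
Terrace: 134846514.000; Spur: 11012240.000; Cove: 17726769.000; Bench: 167549620.000; Draw: 160033796.000; Larch: 4728293.000; Knoll: 151274600.000; Basin: 60195865.000; Delta: 264421888.000; Gulch: 1109917.000.
Minimum at Gulch.

Gulch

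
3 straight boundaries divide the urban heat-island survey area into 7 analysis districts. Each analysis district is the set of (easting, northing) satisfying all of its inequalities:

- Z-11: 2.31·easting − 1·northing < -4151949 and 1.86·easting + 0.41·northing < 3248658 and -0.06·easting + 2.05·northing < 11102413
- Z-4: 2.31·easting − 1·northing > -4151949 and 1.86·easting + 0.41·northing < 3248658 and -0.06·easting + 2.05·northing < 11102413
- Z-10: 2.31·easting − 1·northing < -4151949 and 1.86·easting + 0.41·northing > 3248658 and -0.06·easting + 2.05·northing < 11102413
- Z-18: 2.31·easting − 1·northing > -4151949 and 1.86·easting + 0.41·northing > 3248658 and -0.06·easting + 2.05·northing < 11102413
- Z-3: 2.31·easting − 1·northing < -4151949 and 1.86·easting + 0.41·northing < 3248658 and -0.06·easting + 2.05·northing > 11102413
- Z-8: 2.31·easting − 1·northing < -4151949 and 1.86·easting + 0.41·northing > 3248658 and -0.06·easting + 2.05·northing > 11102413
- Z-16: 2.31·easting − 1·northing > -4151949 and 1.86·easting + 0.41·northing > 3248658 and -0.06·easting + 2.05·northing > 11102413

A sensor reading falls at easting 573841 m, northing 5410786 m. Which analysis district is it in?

Z-18

2.31·573841 − 1·5410786 = -4085213.290, which is > -4151949
1.86·573841 + 0.41·5410786 = 3285766.520, which is > 3248658
-0.06·573841 + 2.05·5410786 = 11057680.840, which is < 11102413
This sign pattern matches Z-18.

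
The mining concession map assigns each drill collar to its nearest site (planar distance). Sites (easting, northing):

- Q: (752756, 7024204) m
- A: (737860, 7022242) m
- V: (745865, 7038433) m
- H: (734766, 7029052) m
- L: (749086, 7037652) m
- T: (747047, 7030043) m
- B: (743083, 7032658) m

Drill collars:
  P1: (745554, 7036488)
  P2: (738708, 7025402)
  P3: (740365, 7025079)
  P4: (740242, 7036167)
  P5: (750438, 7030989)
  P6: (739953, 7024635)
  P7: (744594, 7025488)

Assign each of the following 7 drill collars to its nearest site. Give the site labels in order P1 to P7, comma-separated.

P1 → V (d²=3879746.00)
P2 → A (d²=10704704.00)
P3 → A (d²=14323594.00)
P4 → B (d²=20384362.00)
P5 → T (d²=12393797.00)
P6 → A (d²=10107098.00)
P7 → T (d²=26765234.00)

V, A, A, B, T, A, T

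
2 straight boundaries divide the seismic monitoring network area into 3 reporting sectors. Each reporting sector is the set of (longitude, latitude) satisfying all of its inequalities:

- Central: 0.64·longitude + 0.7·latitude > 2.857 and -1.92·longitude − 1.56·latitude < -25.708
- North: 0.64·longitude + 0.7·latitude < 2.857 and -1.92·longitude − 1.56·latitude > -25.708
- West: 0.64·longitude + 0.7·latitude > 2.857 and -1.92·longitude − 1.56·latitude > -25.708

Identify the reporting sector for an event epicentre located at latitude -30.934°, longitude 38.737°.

Central

0.64·38.737 + 0.7·-30.934 = 3.138, which is > 2.857
-1.92·38.737 − 1.56·-30.934 = -26.118, which is < -25.708
This sign pattern matches Central.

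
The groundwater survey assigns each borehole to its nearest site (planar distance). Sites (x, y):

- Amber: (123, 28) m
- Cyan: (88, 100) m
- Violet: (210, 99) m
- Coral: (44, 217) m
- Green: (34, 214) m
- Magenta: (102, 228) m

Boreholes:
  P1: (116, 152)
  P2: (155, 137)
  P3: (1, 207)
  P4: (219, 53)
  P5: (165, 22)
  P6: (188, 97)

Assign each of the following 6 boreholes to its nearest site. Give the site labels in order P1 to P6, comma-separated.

Cyan, Violet, Green, Violet, Amber, Violet

P1 → Cyan (d²=3488.00)
P2 → Violet (d²=4469.00)
P3 → Green (d²=1138.00)
P4 → Violet (d²=2197.00)
P5 → Amber (d²=1800.00)
P6 → Violet (d²=488.00)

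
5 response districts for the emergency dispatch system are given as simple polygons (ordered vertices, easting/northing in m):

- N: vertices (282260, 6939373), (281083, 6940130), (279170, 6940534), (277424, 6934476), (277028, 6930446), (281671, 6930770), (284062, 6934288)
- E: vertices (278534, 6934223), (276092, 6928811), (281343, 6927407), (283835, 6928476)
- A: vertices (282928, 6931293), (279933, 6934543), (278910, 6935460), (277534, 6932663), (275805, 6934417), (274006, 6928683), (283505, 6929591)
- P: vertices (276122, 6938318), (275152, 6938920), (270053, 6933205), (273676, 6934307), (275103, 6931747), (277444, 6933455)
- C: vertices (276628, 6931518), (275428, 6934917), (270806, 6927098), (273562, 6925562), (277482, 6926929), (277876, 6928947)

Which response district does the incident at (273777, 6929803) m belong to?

Cast a ray rightward from (273777, 6929803). For each polygon, the edges (by vertex number in listed order) whose endpoints lie on opposite sides of northing = 6929803, where each meets that height, and whether that is right or left of the point:
N: no edge straddles that height → 0 crossings.
E: 1–2 at easting≈276539.6 (right), 4–1 at easting≈282611.0 (right) → 2 crossings.
A: 5–6 at easting≈274357.4 (right), 7–1 at easting≈283433.1 (right) → 2 crossings.
P: no edge straddles that height → 0 crossings.
C: 2–3 at easting≈272405.0 (left), 6–1 at easting≈277460.5 (right) → 1 crossing.
Only C has an odd count, so the point is inside C.

C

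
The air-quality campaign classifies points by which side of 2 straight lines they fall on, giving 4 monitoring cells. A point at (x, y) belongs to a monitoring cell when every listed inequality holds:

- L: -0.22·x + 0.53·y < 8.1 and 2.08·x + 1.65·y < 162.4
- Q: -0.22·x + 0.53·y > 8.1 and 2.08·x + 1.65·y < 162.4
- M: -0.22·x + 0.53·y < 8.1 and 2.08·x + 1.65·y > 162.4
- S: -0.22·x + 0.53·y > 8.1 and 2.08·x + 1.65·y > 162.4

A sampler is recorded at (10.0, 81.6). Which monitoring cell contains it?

-0.22·10.0 + 0.53·81.6 = 41.048, which is > 8.1
2.08·10.0 + 1.65·81.6 = 155.440, which is < 162.4
This sign pattern matches Q.

Q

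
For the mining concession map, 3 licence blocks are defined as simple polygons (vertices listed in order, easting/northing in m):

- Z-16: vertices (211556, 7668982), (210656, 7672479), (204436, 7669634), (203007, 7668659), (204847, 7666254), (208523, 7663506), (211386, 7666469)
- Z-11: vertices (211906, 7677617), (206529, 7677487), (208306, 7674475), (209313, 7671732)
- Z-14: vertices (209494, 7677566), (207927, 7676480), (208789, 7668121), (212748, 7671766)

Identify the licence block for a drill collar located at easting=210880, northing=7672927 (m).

Z-14

Cast a ray rightward from (210880, 7672927). For each polygon, the edges (by vertex number in listed order) whose endpoints lie on opposite sides of northing = 7672927, where each meets that height, and whether that is right or left of the point:
Z-16: no edge straddles that height → 0 crossings.
Z-11: 3–4 at easting≈208874.3 (left), 4–1 at easting≈209839.5 (left) → 0 crossings.
Z-14: 2–3 at easting≈208293.4 (left), 4–1 at easting≈212096.6 (right) → 1 crossing.
Only Z-14 has an odd count, so the point is inside Z-14.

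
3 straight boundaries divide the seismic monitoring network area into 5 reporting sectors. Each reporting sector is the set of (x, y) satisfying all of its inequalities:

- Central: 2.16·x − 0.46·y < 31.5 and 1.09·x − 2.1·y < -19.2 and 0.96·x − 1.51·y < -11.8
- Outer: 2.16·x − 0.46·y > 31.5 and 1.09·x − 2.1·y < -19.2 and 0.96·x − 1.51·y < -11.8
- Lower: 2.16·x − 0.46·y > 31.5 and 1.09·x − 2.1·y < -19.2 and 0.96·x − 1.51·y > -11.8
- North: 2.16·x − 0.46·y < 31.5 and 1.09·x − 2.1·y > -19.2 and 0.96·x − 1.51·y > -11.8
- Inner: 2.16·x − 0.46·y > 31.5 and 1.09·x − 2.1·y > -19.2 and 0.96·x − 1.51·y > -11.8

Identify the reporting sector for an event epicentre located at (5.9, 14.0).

Central

2.16·5.9 − 0.46·14.0 = 6.304, which is < 31.5
1.09·5.9 − 2.1·14.0 = -22.969, which is < -19.2
0.96·5.9 − 1.51·14.0 = -15.476, which is < -11.8
This sign pattern matches Central.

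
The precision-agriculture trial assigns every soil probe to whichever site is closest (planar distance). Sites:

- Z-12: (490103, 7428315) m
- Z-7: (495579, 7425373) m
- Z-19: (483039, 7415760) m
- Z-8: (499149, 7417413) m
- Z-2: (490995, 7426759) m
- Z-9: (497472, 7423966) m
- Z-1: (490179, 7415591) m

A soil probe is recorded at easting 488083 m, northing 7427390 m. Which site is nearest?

Squared distances to each site:
Z-12: 4936025.000; Z-7: 60258305.000; Z-19: 160698836.000; Z-8: 221996885.000; Z-2: 8877905.000; Z-9: 99877097.000; Z-1: 143609617.000.
Minimum at Z-12.

Z-12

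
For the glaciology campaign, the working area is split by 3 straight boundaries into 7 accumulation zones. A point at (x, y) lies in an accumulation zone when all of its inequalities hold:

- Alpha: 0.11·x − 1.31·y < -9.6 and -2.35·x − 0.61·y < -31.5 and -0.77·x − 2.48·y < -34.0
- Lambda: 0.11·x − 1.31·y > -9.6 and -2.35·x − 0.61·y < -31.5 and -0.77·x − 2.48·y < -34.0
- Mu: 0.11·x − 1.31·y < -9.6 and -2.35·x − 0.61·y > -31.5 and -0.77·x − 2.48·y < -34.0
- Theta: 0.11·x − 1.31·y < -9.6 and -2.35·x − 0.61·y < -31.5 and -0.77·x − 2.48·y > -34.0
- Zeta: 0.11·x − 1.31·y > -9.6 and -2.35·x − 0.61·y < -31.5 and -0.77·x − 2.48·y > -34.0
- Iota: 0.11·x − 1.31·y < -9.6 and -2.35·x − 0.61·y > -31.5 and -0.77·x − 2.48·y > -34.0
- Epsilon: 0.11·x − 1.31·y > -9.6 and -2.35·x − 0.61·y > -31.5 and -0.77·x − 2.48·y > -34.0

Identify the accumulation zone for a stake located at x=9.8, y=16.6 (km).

Alpha

0.11·9.8 − 1.31·16.6 = -20.668, which is < -9.6
-2.35·9.8 − 0.61·16.6 = -33.156, which is < -31.5
-0.77·9.8 − 2.48·16.6 = -48.714, which is < -34.0
This sign pattern matches Alpha.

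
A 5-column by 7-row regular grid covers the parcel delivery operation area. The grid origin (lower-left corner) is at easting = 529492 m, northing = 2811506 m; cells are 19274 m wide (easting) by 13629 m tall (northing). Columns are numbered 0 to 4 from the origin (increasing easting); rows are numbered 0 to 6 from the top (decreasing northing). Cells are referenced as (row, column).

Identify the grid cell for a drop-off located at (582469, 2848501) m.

Column index: ⌊(582469 − 529492) / 19274⌋ = ⌊2.749⌋ = 2
Row offset from origin: ⌊(2848501 − 2811506) / 13629⌋ = ⌊2.714⌋ = 2 → row 4 (counted from top)

(4, 2)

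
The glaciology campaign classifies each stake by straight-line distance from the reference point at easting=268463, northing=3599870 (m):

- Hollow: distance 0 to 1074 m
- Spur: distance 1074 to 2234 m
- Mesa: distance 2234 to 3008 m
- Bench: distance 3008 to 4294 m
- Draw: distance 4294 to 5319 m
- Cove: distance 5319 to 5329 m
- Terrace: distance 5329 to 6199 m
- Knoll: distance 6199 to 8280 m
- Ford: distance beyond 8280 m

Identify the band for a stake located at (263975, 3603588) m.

Distance = √((263975−268463)² + (3603588−3599870)²) = √(20142144.000 + 13823524.000) = 5828.007 m.
5329 ≤ 5828.007 < 6199 → Terrace.

Terrace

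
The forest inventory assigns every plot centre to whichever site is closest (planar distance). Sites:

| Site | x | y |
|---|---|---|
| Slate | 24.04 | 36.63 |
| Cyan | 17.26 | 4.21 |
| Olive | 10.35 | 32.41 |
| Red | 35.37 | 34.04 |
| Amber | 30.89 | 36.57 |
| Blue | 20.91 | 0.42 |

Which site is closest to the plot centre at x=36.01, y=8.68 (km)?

Squared distances to each site:
Slate: 924.483; Cyan: 371.543; Olive: 1221.548; Red: 643.539; Amber: 804.067; Blue: 296.238.
Minimum at Blue.

Blue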